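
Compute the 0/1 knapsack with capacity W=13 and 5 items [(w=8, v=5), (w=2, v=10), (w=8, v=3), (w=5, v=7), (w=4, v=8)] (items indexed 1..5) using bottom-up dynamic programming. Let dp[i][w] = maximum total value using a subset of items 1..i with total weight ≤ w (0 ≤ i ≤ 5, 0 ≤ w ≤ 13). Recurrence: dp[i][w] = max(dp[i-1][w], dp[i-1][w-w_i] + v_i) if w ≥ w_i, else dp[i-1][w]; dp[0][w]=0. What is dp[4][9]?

17

i\w   0   1   2   3   4   5   6   7   8   9  10  11  12  13
  0   0   0   0   0   0   0   0   0   0   0   0   0   0   0
  1   0   0   0   0   0   0   0   0   5   5   5   5   5   5
  2   0   0  10  10  10  10  10  10  10  10  15  15  15  15
  3   0   0  10  10  10  10  10  10  10  10  15  15  15  15
  4   0   0  10  10  10  10  10  17  17  17  17  17  17  17
  5   0   0  10  10  10  10  18  18  18  18  18  25  25  25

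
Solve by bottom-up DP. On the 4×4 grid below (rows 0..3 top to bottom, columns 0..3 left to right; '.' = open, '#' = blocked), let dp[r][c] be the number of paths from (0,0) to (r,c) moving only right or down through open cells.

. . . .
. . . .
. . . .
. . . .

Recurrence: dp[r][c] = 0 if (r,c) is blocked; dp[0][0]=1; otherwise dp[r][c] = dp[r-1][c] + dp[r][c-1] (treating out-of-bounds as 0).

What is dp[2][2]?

6

r\c   0   1   2   3
  0   1   1   1   1
  1   1   2   3   4
  2   1   3   6  10
  3   1   4  10  20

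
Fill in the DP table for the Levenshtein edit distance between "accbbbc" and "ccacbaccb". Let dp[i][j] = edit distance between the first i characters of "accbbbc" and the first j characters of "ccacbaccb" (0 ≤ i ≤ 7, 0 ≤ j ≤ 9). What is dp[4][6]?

   ''  c  c  a  c  b  a  c  c  b
''  0  1  2  3  4  5  6  7  8  9
 a  1  1  2  2  3  4  5  6  7  8
 c  2  1  1  2  2  3  4  5  6  7
 c  3  2  1  2  2  3  4  4  5  6
 b  4  3  2  2  3  2  3  4  5  5
 b  5  4  3  3  3  3  3  4  5  5
 b  6  5  4  4  4  3  4  4  5  5
 c  7  6  5  5  4  4  4  4  4  5

3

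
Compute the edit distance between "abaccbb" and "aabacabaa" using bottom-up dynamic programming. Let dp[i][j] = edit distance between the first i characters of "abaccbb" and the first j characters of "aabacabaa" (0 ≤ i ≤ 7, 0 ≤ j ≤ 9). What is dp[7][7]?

3

   ''  a  a  b  a  c  a  b  a  a
''  0  1  2  3  4  5  6  7  8  9
 a  1  0  1  2  3  4  5  6  7  8
 b  2  1  1  1  2  3  4  5  6  7
 a  3  2  1  2  1  2  3  4  5  6
 c  4  3  2  2  2  1  2  3  4  5
 c  5  4  3  3  3  2  2  3  4  5
 b  6  5  4  3  4  3  3  2  3  4
 b  7  6  5  4  4  4  4  3  3  4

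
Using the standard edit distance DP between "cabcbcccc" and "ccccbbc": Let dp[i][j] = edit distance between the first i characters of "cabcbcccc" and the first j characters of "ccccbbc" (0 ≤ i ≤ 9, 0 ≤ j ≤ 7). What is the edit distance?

5

   ''  c  c  c  c  b  b  c
''  0  1  2  3  4  5  6  7
 c  1  0  1  2  3  4  5  6
 a  2  1  1  2  3  4  5  6
 b  3  2  2  2  3  3  4  5
 c  4  3  2  2  2  3  4  4
 b  5  4  3  3  3  2  3  4
 c  6  5  4  3  3  3  3  3
 c  7  6  5  4  3  4  4  3
 c  8  7  6  5  4  4  5  4
 c  9  8  7  6  5  5  5  5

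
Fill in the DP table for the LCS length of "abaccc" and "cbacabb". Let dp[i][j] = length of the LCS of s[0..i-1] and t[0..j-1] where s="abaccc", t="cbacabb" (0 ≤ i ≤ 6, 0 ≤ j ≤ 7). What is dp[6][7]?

3

   ''  c  b  a  c  a  b  b
''  0  0  0  0  0  0  0  0
 a  0  0  0  1  1  1  1  1
 b  0  0  1  1  1  1  2  2
 a  0  0  1  2  2  2  2  2
 c  0  1  1  2  3  3  3  3
 c  0  1  1  2  3  3  3  3
 c  0  1  1  2  3  3  3  3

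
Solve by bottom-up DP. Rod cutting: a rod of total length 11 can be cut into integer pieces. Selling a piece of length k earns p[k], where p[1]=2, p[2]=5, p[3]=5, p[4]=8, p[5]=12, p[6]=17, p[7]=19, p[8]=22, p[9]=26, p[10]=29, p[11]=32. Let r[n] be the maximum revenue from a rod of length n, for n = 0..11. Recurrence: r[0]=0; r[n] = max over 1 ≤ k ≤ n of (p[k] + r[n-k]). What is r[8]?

   n    0    1    2    3    4    5    6    7    8    9   10   11
r[n]    0    2    5    7   10   12   17   19   22   26   29   32

22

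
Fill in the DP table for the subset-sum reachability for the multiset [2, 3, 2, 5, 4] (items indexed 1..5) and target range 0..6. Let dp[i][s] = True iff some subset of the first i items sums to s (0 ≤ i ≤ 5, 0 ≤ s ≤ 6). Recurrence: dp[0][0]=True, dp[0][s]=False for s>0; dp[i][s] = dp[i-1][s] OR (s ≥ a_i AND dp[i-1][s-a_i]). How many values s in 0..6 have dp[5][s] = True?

6

i\s   0   1   2   3   4   5   6
  0   T   F   F   F   F   F   F
  1   T   F   T   F   F   F   F
  2   T   F   T   T   F   T   F
  3   T   F   T   T   T   T   F
  4   T   F   T   T   T   T   F
  5   T   F   T   T   T   T   T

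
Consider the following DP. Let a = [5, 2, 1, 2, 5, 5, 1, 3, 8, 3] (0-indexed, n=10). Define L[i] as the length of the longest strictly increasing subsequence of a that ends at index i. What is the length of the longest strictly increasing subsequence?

   i    0    1    2    3    4    5    6    7    8    9
a[i]    5    2    1    2    5    5    1    3    8    3
L[i]    1    1    1    2    3    3    1    3    4    3

4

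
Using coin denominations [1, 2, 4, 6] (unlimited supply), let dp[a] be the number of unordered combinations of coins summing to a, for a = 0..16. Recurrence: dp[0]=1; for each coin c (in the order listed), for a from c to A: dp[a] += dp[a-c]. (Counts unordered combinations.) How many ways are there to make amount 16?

after  coin     0     1     2     3     4     5     6     7     8     9    10    11    12    13    14    15    16
          1     1     1     1     1     1     1     1     1     1     1     1     1     1     1     1     1     1
          2     1     1     2     2     3     3     4     4     5     5     6     6     7     7     8     8     9
          4     1     1     2     2     4     4     6     6     9     9    12    12    16    16    20    20    25
          6     1     1     2     2     4     4     7     7    11    11    16    16    23    23    31    31    41

41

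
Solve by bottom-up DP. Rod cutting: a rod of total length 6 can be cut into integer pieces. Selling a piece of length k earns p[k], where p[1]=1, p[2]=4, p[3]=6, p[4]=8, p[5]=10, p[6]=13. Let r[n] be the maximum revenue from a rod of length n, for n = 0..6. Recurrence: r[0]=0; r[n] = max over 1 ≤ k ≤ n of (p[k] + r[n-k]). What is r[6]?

13

   n    0    1    2    3    4    5    6
r[n]    0    1    4    6    8   10   13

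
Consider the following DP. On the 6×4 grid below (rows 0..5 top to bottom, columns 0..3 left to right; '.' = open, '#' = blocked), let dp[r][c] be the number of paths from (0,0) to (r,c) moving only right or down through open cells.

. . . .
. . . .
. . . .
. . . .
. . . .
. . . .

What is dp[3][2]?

10

r\c   0   1   2   3
  0   1   1   1   1
  1   1   2   3   4
  2   1   3   6  10
  3   1   4  10  20
  4   1   5  15  35
  5   1   6  21  56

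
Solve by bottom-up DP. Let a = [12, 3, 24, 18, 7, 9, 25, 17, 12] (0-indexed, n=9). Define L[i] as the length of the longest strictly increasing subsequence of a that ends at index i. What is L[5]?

   i    0    1    2    3    4    5    6    7    8
a[i]   12    3   24   18    7    9   25   17   12
L[i]    1    1    2    2    2    3    4    4    4

3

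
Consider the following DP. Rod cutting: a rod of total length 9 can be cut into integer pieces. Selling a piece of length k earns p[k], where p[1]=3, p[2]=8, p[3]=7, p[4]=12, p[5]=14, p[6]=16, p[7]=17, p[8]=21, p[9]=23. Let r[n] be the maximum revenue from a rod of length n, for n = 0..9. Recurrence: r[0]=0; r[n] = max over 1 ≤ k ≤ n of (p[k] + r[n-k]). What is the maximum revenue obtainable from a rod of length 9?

   n    0    1    2    3    4    5    6    7    8    9
r[n]    0    3    8   11   16   19   24   27   32   35

35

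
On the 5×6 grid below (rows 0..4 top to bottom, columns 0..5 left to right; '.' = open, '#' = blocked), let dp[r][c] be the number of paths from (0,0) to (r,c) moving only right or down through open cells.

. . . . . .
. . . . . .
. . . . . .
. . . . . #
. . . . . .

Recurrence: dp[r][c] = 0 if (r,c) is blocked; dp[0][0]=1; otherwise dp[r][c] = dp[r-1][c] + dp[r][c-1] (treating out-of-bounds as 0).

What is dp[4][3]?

35

r\c   0   1   2   3   4   5
  0   1   1   1   1   1   1
  1   1   2   3   4   5   6
  2   1   3   6  10  15  21
  3   1   4  10  20  35   0
  4   1   5  15  35  70  70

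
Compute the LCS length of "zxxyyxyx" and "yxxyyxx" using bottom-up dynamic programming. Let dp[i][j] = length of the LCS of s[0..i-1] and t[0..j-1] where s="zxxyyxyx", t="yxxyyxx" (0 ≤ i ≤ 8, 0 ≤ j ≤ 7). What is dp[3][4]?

   ''  y  x  x  y  y  x  x
''  0  0  0  0  0  0  0  0
 z  0  0  0  0  0  0  0  0
 x  0  0  1  1  1  1  1  1
 x  0  0  1  2  2  2  2  2
 y  0  1  1  2  3  3  3  3
 y  0  1  1  2  3  4  4  4
 x  0  1  2  2  3  4  5  5
 y  0  1  2  2  3  4  5  5
 x  0  1  2  3  3  4  5  6

2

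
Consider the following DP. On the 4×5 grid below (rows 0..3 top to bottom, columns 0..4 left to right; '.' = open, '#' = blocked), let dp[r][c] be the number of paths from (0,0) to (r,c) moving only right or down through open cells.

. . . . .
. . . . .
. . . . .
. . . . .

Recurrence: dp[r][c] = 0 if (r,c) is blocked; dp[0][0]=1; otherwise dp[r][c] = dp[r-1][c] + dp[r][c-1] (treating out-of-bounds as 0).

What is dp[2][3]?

r\c   0   1   2   3   4
  0   1   1   1   1   1
  1   1   2   3   4   5
  2   1   3   6  10  15
  3   1   4  10  20  35

10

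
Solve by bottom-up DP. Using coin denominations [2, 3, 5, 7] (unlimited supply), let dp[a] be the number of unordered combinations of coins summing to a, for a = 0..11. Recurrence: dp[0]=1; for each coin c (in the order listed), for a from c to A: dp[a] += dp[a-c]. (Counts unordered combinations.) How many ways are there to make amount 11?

after  coin     0     1     2     3     4     5     6     7     8     9    10    11
          2     1     0     1     0     1     0     1     0     1     0     1     0
          3     1     0     1     1     1     1     2     1     2     2     2     2
          5     1     0     1     1     1     2     2     2     3     3     4     4
          7     1     0     1     1     1     2     2     3     3     4     5     5

5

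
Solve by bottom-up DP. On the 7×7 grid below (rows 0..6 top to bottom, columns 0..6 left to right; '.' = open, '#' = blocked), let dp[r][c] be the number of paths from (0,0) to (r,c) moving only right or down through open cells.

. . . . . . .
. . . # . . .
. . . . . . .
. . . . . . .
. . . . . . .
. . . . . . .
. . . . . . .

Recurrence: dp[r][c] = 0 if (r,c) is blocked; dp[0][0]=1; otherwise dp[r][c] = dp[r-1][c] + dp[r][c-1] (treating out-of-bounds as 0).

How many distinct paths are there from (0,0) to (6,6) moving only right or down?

r\c   0   1   2   3   4   5   6
  0   1   1   1   1   1   1   1
  1   1   2   3   0   1   2   3
  2   1   3   6   6   7   9  12
  3   1   4  10  16  23  32  44
  4   1   5  15  31  54  86 130
  5   1   6  21  52 106 192 322
  6   1   7  28  80 186 378 700

700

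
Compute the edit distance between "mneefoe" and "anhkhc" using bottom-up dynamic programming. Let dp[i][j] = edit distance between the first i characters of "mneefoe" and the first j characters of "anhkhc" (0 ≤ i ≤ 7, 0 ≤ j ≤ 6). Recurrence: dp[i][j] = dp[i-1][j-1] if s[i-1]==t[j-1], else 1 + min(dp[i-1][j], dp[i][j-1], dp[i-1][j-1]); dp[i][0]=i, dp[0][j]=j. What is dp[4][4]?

   ''  a  n  h  k  h  c
''  0  1  2  3  4  5  6
 m  1  1  2  3  4  5  6
 n  2  2  1  2  3  4  5
 e  3  3  2  2  3  4  5
 e  4  4  3  3  3  4  5
 f  5  5  4  4  4  4  5
 o  6  6  5  5  5  5  5
 e  7  7  6  6  6  6  6

3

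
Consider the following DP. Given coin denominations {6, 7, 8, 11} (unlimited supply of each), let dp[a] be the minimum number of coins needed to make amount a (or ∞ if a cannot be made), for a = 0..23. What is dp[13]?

 a  0  1  2  3  4  5  6  7  8  9 10 11 12 13 14 15 16 17 18 19 20 21 22 23
dp  0  -  -  -  -  -  1  1  1  -  -  1  2  2  2  2  2  2  2  2  3  3  2  3
(- denotes ∞ / unreachable)

2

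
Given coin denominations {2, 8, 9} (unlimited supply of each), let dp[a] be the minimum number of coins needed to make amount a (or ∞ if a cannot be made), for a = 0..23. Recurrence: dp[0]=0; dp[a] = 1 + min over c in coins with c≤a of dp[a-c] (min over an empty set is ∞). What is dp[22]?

4

 a  0  1  2  3  4  5  6  7  8  9 10 11 12 13 14 15 16 17 18 19 20 21 22 23
dp  0  -  1  -  2  -  3  -  1  1  2  2  3  3  4  4  2  2  2  3  3  4  4  5
(- denotes ∞ / unreachable)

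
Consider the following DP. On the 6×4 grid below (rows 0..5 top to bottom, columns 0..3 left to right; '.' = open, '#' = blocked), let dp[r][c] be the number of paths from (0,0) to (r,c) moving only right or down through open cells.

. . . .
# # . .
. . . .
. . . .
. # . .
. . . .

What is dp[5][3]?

r\c   0   1   2   3
  0   1   1   1   1
  1   0   0   1   2
  2   0   0   1   3
  3   0   0   1   4
  4   0   0   1   5
  5   0   0   1   6

6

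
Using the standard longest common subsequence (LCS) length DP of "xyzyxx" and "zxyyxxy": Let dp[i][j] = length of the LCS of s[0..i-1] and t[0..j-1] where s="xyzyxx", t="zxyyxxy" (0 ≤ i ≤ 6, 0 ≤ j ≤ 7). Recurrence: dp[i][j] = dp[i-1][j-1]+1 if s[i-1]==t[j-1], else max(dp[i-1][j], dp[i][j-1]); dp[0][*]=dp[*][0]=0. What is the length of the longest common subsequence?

   ''  z  x  y  y  x  x  y
''  0  0  0  0  0  0  0  0
 x  0  0  1  1  1  1  1  1
 y  0  0  1  2  2  2  2  2
 z  0  1  1  2  2  2  2  2
 y  0  1  1  2  3  3  3  3
 x  0  1  2  2  3  4  4  4
 x  0  1  2  2  3  4  5  5

5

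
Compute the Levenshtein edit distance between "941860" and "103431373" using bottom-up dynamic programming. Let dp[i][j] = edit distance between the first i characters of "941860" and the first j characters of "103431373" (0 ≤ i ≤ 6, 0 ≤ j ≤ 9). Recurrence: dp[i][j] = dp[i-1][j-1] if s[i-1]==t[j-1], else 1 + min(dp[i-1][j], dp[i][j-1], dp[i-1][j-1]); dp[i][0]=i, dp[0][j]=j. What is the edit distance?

7

   ''  1  0  3  4  3  1  3  7  3
''  0  1  2  3  4  5  6  7  8  9
 9  1  1  2  3  4  5  6  7  8  9
 4  2  2  2  3  3  4  5  6  7  8
 1  3  2  3  3  4  4  4  5  6  7
 8  4  3  3  4  4  5  5  5  6  7
 6  5  4  4  4  5  5  6  6  6  7
 0  6  5  4  5  5  6  6  7  7  7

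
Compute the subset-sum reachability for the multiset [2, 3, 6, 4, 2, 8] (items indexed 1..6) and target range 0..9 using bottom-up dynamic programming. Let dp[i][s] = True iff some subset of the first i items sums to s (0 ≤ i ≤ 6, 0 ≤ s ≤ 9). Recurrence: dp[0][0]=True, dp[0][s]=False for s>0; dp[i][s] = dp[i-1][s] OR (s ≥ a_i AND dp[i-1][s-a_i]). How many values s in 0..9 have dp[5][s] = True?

i\s   0   1   2   3   4   5   6   7   8   9
  0   T   F   F   F   F   F   F   F   F   F
  1   T   F   T   F   F   F   F   F   F   F
  2   T   F   T   T   F   T   F   F   F   F
  3   T   F   T   T   F   T   T   F   T   T
  4   T   F   T   T   T   T   T   T   T   T
  5   T   F   T   T   T   T   T   T   T   T
  6   T   F   T   T   T   T   T   T   T   T

9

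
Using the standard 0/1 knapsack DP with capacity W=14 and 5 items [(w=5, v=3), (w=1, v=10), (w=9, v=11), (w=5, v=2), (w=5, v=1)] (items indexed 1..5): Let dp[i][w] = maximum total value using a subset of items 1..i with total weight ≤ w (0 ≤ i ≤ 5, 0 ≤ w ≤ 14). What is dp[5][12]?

21

i\w   0   1   2   3   4   5   6   7   8   9  10  11  12  13  14
  0   0   0   0   0   0   0   0   0   0   0   0   0   0   0   0
  1   0   0   0   0   0   3   3   3   3   3   3   3   3   3   3
  2   0  10  10  10  10  10  13  13  13  13  13  13  13  13  13
  3   0  10  10  10  10  10  13  13  13  13  21  21  21  21  21
  4   0  10  10  10  10  10  13  13  13  13  21  21  21  21  21
  5   0  10  10  10  10  10  13  13  13  13  21  21  21  21  21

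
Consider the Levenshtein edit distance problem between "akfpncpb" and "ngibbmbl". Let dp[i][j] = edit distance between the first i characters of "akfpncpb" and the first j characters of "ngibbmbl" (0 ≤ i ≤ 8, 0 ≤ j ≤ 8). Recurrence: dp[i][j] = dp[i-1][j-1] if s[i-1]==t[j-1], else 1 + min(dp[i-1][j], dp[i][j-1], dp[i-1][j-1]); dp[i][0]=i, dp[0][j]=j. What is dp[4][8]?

   ''  n  g  i  b  b  m  b  l
''  0  1  2  3  4  5  6  7  8
 a  1  1  2  3  4  5  6  7  8
 k  2  2  2  3  4  5  6  7  8
 f  3  3  3  3  4  5  6  7  8
 p  4  4  4  4  4  5  6  7  8
 n  5  4  5  5  5  5  6  7  8
 c  6  5  5  6  6  6  6  7  8
 p  7  6  6  6  7  7  7  7  8
 b  8  7  7  7  6  7  8  7  8

8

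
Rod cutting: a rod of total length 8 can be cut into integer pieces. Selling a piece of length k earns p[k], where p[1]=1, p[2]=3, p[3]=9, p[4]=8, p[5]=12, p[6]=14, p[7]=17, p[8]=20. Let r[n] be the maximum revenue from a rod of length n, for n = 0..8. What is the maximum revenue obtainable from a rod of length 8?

   n    0    1    2    3    4    5    6    7    8
r[n]    0    1    3    9   10   12   18   19   21

21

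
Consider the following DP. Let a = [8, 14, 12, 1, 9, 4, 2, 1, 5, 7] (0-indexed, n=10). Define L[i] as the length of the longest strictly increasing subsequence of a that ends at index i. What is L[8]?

3

   i    0    1    2    3    4    5    6    7    8    9
a[i]    8   14   12    1    9    4    2    1    5    7
L[i]    1    2    2    1    2    2    2    1    3    4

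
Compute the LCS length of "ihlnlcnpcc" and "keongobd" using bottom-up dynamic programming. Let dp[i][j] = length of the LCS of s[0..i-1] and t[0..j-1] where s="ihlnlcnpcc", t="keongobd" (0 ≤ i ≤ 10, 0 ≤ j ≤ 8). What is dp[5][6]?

1

   ''  k  e  o  n  g  o  b  d
''  0  0  0  0  0  0  0  0  0
 i  0  0  0  0  0  0  0  0  0
 h  0  0  0  0  0  0  0  0  0
 l  0  0  0  0  0  0  0  0  0
 n  0  0  0  0  1  1  1  1  1
 l  0  0  0  0  1  1  1  1  1
 c  0  0  0  0  1  1  1  1  1
 n  0  0  0  0  1  1  1  1  1
 p  0  0  0  0  1  1  1  1  1
 c  0  0  0  0  1  1  1  1  1
 c  0  0  0  0  1  1  1  1  1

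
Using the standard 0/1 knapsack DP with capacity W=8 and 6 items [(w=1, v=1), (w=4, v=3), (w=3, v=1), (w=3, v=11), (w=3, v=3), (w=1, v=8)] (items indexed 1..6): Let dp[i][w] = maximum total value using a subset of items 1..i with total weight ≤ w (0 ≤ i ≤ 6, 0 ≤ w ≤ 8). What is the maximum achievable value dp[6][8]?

i\w   0   1   2   3   4   5   6   7   8
  0   0   0   0   0   0   0   0   0   0
  1   0   1   1   1   1   1   1   1   1
  2   0   1   1   1   3   4   4   4   4
  3   0   1   1   1   3   4   4   4   5
  4   0   1   1  11  12  12  12  14  15
  5   0   1   1  11  12  12  14  15  15
  6   0   8   9  11  19  20  20  22  23

23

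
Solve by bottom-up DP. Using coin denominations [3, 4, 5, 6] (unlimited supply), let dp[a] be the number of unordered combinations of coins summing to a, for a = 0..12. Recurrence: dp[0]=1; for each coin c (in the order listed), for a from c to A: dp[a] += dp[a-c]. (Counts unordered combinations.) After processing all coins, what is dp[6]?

2

after  coin     0     1     2     3     4     5     6     7     8     9    10    11    12
          3     1     0     0     1     0     0     1     0     0     1     0     0     1
          4     1     0     0     1     1     0     1     1     1     1     1     1     2
          5     1     0     0     1     1     1     1     1     2     2     2     2     3
          6     1     0     0     1     1     1     2     1     2     3     3     3     5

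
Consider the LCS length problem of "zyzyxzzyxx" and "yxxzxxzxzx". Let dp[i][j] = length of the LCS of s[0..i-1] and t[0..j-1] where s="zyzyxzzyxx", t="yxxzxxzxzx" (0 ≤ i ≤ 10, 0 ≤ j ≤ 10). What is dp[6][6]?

   ''  y  x  x  z  x  x  z  x  z  x
''  0  0  0  0  0  0  0  0  0  0  0
 z  0  0  0  0  1  1  1  1  1  1  1
 y  0  1  1  1  1  1  1  1  1  1  1
 z  0  1  1  1  2  2  2  2  2  2  2
 y  0  1  1  1  2  2  2  2  2  2  2
 x  0  1  2  2  2  3  3  3  3  3  3
 z  0  1  2  2  3  3  3  4  4  4  4
 z  0  1  2  2  3  3  3  4  4  5  5
 y  0  1  2  2  3  3  3  4  4  5  5
 x  0  1  2  3  3  4  4  4  5  5  6
 x  0  1  2  3  3  4  5  5  5  5  6

3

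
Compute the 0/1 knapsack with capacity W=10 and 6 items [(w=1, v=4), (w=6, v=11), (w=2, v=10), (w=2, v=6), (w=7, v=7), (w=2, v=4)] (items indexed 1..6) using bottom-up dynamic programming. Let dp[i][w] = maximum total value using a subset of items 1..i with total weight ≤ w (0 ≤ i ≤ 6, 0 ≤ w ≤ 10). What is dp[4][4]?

16

i\w   0   1   2   3   4   5   6   7   8   9  10
  0   0   0   0   0   0   0   0   0   0   0   0
  1   0   4   4   4   4   4   4   4   4   4   4
  2   0   4   4   4   4   4  11  15  15  15  15
  3   0   4  10  14  14  14  14  15  21  25  25
  4   0   4  10  14  16  20  20  20  21  25  27
  5   0   4  10  14  16  20  20  20  21  25  27
  6   0   4  10  14  16  20  20  24  24  25  27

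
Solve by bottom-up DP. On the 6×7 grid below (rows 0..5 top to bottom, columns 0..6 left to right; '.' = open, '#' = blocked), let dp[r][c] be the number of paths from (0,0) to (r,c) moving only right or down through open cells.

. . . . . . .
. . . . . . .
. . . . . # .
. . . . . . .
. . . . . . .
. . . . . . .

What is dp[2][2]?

6

r\c   0   1   2   3   4   5   6
  0   1   1   1   1   1   1   1
  1   1   2   3   4   5   6   7
  2   1   3   6  10  15   0   7
  3   1   4  10  20  35  35  42
  4   1   5  15  35  70 105 147
  5   1   6  21  56 126 231 378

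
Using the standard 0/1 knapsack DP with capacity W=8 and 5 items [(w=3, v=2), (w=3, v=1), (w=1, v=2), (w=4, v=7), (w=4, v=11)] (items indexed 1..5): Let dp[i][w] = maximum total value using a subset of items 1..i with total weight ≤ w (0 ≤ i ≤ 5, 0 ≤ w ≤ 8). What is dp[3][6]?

4

i\w   0   1   2   3   4   5   6   7   8
  0   0   0   0   0   0   0   0   0   0
  1   0   0   0   2   2   2   2   2   2
  2   0   0   0   2   2   2   3   3   3
  3   0   2   2   2   4   4   4   5   5
  4   0   2   2   2   7   9   9   9  11
  5   0   2   2   2  11  13  13  13  18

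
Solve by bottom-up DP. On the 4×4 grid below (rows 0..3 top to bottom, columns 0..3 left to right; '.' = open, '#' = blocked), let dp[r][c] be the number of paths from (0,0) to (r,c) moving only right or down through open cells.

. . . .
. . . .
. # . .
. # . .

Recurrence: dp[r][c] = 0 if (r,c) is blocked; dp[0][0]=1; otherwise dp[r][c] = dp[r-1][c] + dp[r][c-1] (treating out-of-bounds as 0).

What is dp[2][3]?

r\c   0   1   2   3
  0   1   1   1   1
  1   1   2   3   4
  2   1   0   3   7
  3   1   0   3  10

7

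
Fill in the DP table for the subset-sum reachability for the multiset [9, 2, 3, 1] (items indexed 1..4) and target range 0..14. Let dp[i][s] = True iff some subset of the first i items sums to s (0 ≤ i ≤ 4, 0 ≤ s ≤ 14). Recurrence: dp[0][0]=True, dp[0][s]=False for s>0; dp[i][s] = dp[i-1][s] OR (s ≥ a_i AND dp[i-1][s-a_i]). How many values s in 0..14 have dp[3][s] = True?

i\s   0   1   2   3   4   5   6   7   8   9  10  11  12  13  14
  0   T   F   F   F   F   F   F   F   F   F   F   F   F   F   F
  1   T   F   F   F   F   F   F   F   F   T   F   F   F   F   F
  2   T   F   T   F   F   F   F   F   F   T   F   T   F   F   F
  3   T   F   T   T   F   T   F   F   F   T   F   T   T   F   T
  4   T   T   T   T   T   T   T   F   F   T   T   T   T   T   T

8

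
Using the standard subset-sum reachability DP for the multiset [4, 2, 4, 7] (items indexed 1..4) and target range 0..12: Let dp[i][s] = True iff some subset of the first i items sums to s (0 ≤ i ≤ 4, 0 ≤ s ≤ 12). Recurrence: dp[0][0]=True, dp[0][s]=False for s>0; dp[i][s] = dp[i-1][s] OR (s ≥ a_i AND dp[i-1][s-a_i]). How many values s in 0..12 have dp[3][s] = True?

6

i\s   0   1   2   3   4   5   6   7   8   9  10  11  12
  0   T   F   F   F   F   F   F   F   F   F   F   F   F
  1   T   F   F   F   T   F   F   F   F   F   F   F   F
  2   T   F   T   F   T   F   T   F   F   F   F   F   F
  3   T   F   T   F   T   F   T   F   T   F   T   F   F
  4   T   F   T   F   T   F   T   T   T   T   T   T   F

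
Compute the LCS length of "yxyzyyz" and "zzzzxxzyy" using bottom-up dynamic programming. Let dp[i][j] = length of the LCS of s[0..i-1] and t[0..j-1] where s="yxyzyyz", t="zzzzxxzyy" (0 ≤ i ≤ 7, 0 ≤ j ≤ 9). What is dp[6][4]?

   ''  z  z  z  z  x  x  z  y  y
''  0  0  0  0  0  0  0  0  0  0
 y  0  0  0  0  0  0  0  0  1  1
 x  0  0  0  0  0  1  1  1  1  1
 y  0  0  0  0  0  1  1  1  2  2
 z  0  1  1  1  1  1  1  2  2  2
 y  0  1  1  1  1  1  1  2  3  3
 y  0  1  1  1  1  1  1  2  3  4
 z  0  1  2  2  2  2  2  2  3  4

1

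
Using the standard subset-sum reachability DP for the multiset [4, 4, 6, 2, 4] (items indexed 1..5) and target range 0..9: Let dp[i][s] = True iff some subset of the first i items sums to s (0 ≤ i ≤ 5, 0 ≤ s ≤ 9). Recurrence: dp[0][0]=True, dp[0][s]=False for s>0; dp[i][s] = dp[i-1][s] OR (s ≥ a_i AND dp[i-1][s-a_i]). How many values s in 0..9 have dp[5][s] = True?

5

i\s   0   1   2   3   4   5   6   7   8   9
  0   T   F   F   F   F   F   F   F   F   F
  1   T   F   F   F   T   F   F   F   F   F
  2   T   F   F   F   T   F   F   F   T   F
  3   T   F   F   F   T   F   T   F   T   F
  4   T   F   T   F   T   F   T   F   T   F
  5   T   F   T   F   T   F   T   F   T   F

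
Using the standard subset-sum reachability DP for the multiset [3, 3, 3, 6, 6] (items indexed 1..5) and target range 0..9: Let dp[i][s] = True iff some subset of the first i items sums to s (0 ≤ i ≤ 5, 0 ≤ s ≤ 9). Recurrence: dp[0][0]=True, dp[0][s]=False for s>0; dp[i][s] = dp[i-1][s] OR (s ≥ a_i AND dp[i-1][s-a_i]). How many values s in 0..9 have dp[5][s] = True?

i\s   0   1   2   3   4   5   6   7   8   9
  0   T   F   F   F   F   F   F   F   F   F
  1   T   F   F   T   F   F   F   F   F   F
  2   T   F   F   T   F   F   T   F   F   F
  3   T   F   F   T   F   F   T   F   F   T
  4   T   F   F   T   F   F   T   F   F   T
  5   T   F   F   T   F   F   T   F   F   T

4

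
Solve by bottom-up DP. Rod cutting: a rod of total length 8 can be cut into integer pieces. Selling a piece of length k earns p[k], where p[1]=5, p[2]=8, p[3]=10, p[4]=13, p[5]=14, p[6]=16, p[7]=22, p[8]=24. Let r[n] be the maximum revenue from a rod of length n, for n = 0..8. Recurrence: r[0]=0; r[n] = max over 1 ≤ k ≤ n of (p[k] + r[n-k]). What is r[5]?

25

   n    0    1    2    3    4    5    6    7    8
r[n]    0    5   10   15   20   25   30   35   40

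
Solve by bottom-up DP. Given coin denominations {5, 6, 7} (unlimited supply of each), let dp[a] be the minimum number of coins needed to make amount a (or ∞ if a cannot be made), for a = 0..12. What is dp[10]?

2

 a  0  1  2  3  4  5  6  7  8  9 10 11 12
dp  0  -  -  -  -  1  1  1  -  -  2  2  2
(- denotes ∞ / unreachable)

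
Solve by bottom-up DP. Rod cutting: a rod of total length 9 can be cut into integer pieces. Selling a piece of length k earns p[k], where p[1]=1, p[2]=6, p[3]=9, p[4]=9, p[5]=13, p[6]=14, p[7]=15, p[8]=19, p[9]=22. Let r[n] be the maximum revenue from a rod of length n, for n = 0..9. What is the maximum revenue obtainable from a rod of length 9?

   n    0    1    2    3    4    5    6    7    8    9
r[n]    0    1    6    9   12   15   18   21   24   27

27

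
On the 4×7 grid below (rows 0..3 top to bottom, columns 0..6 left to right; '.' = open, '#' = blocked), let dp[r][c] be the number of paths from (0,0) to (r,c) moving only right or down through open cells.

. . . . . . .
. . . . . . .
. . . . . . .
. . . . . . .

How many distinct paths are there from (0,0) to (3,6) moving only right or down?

r\c   0   1   2   3   4   5   6
  0   1   1   1   1   1   1   1
  1   1   2   3   4   5   6   7
  2   1   3   6  10  15  21  28
  3   1   4  10  20  35  56  84

84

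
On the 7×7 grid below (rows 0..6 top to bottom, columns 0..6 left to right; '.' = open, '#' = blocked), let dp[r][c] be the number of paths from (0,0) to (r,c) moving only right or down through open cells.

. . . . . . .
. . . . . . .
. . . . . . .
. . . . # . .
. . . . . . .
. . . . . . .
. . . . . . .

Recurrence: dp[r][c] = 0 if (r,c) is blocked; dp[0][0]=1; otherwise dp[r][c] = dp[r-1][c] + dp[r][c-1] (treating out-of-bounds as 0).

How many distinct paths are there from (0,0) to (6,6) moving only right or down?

574

r\c   0   1   2   3   4   5   6
  0   1   1   1   1   1   1   1
  1   1   2   3   4   5   6   7
  2   1   3   6  10  15  21  28
  3   1   4  10  20   0  21  49
  4   1   5  15  35  35  56 105
  5   1   6  21  56  91 147 252
  6   1   7  28  84 175 322 574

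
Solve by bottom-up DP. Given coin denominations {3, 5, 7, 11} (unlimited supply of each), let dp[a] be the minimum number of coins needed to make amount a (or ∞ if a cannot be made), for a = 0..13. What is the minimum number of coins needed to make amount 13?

3

 a  0  1  2  3  4  5  6  7  8  9 10 11 12 13
dp  0  -  -  1  -  1  2  1  2  3  2  1  2  3
(- denotes ∞ / unreachable)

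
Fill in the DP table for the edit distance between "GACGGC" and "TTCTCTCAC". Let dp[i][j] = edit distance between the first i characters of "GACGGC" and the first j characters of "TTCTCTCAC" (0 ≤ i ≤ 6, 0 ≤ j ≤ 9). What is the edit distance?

7

   ''  T  T  C  T  C  T  C  A  C
''  0  1  2  3  4  5  6  7  8  9
 G  1  1  2  3  4  5  6  7  8  9
 A  2  2  2  3  4  5  6  7  7  8
 C  3  3  3  2  3  4  5  6  7  7
 G  4  4  4  3  3  4  5  6  7  8
 G  5  5  5  4  4  4  5  6  7  8
 C  6  6  6  5  5  4  5  5  6  7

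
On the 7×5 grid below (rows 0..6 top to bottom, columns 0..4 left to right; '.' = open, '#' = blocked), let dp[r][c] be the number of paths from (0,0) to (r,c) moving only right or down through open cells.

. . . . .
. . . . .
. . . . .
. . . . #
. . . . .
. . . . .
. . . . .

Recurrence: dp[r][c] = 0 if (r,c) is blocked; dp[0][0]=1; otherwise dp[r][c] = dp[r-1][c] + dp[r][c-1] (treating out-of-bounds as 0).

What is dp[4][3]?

35

r\c   0   1   2   3   4
  0   1   1   1   1   1
  1   1   2   3   4   5
  2   1   3   6  10  15
  3   1   4  10  20   0
  4   1   5  15  35  35
  5   1   6  21  56  91
  6   1   7  28  84 175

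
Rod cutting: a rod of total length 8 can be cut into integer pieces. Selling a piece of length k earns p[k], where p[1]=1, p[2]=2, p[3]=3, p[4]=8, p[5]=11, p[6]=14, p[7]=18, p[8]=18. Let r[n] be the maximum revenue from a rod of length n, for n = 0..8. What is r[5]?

   n    0    1    2    3    4    5    6    7    8
r[n]    0    1    2    3    8   11   14   18   19

11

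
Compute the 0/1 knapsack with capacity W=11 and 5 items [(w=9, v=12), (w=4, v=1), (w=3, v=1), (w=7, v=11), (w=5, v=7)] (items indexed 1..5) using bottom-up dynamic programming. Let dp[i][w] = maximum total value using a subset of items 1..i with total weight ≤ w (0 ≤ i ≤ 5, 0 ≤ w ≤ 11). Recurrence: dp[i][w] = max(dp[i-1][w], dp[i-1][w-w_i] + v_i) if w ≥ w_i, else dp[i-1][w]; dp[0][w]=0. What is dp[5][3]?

i\w   0   1   2   3   4   5   6   7   8   9  10  11
  0   0   0   0   0   0   0   0   0   0   0   0   0
  1   0   0   0   0   0   0   0   0   0  12  12  12
  2   0   0   0   0   1   1   1   1   1  12  12  12
  3   0   0   0   1   1   1   1   2   2  12  12  12
  4   0   0   0   1   1   1   1  11  11  12  12  12
  5   0   0   0   1   1   7   7  11  11  12  12  12

1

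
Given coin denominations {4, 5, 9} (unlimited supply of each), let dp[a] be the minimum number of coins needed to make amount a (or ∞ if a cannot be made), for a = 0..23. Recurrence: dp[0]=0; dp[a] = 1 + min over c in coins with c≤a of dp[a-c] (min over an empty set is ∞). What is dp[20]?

 a  0  1  2  3  4  5  6  7  8  9 10 11 12 13 14 15 16 17 18 19 20 21 22 23
dp  0  -  -  -  1  1  -  -  2  1  2  -  3  2  2  3  4  3  2  3  4  4  3  3
(- denotes ∞ / unreachable)

4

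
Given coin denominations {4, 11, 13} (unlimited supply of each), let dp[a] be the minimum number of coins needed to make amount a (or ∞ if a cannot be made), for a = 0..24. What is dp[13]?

 a  0  1  2  3  4  5  6  7  8  9 10 11 12 13 14 15 16 17 18 19 20 21 22 23 24
dp  0  -  -  -  1  -  -  -  2  -  -  1  3  1  -  2  4  2  -  3  5  3  2  4  2
(- denotes ∞ / unreachable)

1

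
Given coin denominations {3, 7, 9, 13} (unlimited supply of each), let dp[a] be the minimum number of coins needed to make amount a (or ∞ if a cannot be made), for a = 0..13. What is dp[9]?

 a  0  1  2  3  4  5  6  7  8  9 10 11 12 13
dp  0  -  -  1  -  -  2  1  -  1  2  -  2  1
(- denotes ∞ / unreachable)

1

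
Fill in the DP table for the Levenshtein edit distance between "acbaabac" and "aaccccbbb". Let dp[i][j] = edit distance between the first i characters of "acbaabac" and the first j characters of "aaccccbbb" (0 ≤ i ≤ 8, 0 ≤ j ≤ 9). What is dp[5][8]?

   ''  a  a  c  c  c  c  b  b  b
''  0  1  2  3  4  5  6  7  8  9
 a  1  0  1  2  3  4  5  6  7  8
 c  2  1  1  1  2  3  4  5  6  7
 b  3  2  2  2  2  3  4  4  5  6
 a  4  3  2  3  3  3  4  5  5  6
 a  5  4  3  3  4  4  4  5  6  6
 b  6  5  4  4  4  5  5  4  5  6
 a  7  6  5  5  5  5  6  5  5  6
 c  8  7  6  5  5  5  5  6  6  6

6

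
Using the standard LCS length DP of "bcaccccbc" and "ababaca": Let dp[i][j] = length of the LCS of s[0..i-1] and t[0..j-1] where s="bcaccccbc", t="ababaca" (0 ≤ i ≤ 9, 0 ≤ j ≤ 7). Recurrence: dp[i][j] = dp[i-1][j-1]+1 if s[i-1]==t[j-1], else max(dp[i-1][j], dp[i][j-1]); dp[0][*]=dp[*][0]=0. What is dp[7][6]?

3

   ''  a  b  a  b  a  c  a
''  0  0  0  0  0  0  0  0
 b  0  0  1  1  1  1  1  1
 c  0  0  1  1  1  1  2  2
 a  0  1  1  2  2  2  2  3
 c  0  1  1  2  2  2  3  3
 c  0  1  1  2  2  2  3  3
 c  0  1  1  2  2  2  3  3
 c  0  1  1  2  2  2  3  3
 b  0  1  2  2  3  3  3  3
 c  0  1  2  2  3  3  4  4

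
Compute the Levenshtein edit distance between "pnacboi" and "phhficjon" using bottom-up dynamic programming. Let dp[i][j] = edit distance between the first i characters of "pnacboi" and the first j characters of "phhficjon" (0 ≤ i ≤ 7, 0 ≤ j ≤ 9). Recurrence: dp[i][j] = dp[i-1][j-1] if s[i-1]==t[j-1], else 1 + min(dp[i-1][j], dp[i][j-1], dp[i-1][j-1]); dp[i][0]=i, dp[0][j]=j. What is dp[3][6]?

   ''  p  h  h  f  i  c  j  o  n
''  0  1  2  3  4  5  6  7  8  9
 p  1  0  1  2  3  4  5  6  7  8
 n  2  1  1  2  3  4  5  6  7  7
 a  3  2  2  2  3  4  5  6  7  8
 c  4  3  3  3  3  4  4  5  6  7
 b  5  4  4  4  4  4  5  5  6  7
 o  6  5  5  5  5  5  5  6  5  6
 i  7  6  6  6  6  5  6  6  6  6

5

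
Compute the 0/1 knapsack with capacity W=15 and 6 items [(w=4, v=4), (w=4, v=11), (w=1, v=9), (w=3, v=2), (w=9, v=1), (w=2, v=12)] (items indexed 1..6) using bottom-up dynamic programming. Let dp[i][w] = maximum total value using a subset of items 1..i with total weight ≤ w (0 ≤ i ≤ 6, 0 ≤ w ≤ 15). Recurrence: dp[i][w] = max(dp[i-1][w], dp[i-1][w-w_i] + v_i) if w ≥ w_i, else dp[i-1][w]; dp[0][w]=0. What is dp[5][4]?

i\w   0   1   2   3   4   5   6   7   8   9  10  11  12  13  14  15
  0   0   0   0   0   0   0   0   0   0   0   0   0   0   0   0   0
  1   0   0   0   0   4   4   4   4   4   4   4   4   4   4   4   4
  2   0   0   0   0  11  11  11  11  15  15  15  15  15  15  15  15
  3   0   9   9   9  11  20  20  20  20  24  24  24  24  24  24  24
  4   0   9   9   9  11  20  20  20  22  24  24  24  26  26  26  26
  5   0   9   9   9  11  20  20  20  22  24  24  24  26  26  26  26
  6   0   9  12  21  21  21  23  32  32  32  34  36  36  36  38  38

11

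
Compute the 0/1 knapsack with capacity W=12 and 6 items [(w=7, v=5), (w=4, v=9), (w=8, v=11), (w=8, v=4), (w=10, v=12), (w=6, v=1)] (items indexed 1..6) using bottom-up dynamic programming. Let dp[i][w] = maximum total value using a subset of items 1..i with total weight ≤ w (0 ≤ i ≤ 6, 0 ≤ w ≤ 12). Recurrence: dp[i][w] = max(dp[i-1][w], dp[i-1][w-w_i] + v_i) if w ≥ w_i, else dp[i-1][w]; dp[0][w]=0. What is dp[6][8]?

i\w   0   1   2   3   4   5   6   7   8   9  10  11  12
  0   0   0   0   0   0   0   0   0   0   0   0   0   0
  1   0   0   0   0   0   0   0   5   5   5   5   5   5
  2   0   0   0   0   9   9   9   9   9   9   9  14  14
  3   0   0   0   0   9   9   9   9  11  11  11  14  20
  4   0   0   0   0   9   9   9   9  11  11  11  14  20
  5   0   0   0   0   9   9   9   9  11  11  12  14  20
  6   0   0   0   0   9   9   9   9  11  11  12  14  20

11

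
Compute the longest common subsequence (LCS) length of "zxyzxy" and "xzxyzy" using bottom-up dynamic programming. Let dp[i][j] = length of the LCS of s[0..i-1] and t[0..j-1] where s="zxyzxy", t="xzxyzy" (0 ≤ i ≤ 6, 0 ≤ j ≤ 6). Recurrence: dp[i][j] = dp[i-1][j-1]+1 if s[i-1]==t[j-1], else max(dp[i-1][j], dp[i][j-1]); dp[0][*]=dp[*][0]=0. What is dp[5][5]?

4

   ''  x  z  x  y  z  y
''  0  0  0  0  0  0  0
 z  0  0  1  1  1  1  1
 x  0  1  1  2  2  2  2
 y  0  1  1  2  3  3  3
 z  0  1  2  2  3  4  4
 x  0  1  2  3  3  4  4
 y  0  1  2  3  4  4  5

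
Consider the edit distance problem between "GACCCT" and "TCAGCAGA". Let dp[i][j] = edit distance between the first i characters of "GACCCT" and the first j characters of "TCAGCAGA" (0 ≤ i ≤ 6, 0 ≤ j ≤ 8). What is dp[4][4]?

   ''  T  C  A  G  C  A  G  A
''  0  1  2  3  4  5  6  7  8
 G  1  1  2  3  3  4  5  6  7
 A  2  2  2  2  3  4  4  5  6
 C  3  3  2  3  3  3  4  5  6
 C  4  4  3  3  4  3  4  5  6
 C  5  5  4  4  4  4  4  5  6
 T  6  5  5  5  5  5  5  5  6

4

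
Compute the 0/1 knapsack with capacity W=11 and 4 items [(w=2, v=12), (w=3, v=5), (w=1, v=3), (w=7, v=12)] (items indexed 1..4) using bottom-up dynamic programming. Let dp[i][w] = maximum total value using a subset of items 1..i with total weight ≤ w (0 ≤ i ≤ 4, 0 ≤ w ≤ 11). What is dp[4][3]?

i\w   0   1   2   3   4   5   6   7   8   9  10  11
  0   0   0   0   0   0   0   0   0   0   0   0   0
  1   0   0  12  12  12  12  12  12  12  12  12  12
  2   0   0  12  12  12  17  17  17  17  17  17  17
  3   0   3  12  15  15  17  20  20  20  20  20  20
  4   0   3  12  15  15  17  20  20  20  24  27  27

15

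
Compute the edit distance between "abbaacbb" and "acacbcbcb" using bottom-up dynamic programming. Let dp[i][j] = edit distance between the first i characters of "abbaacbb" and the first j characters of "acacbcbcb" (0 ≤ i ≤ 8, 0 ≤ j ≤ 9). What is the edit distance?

5

   ''  a  c  a  c  b  c  b  c  b
''  0  1  2  3  4  5  6  7  8  9
 a  1  0  1  2  3  4  5  6  7  8
 b  2  1  1  2  3  3  4  5  6  7
 b  3  2  2  2  3  3  4  4  5  6
 a  4  3  3  2  3  4  4  5  5  6
 a  5  4  4  3  3  4  5  5  6  6
 c  6  5  4  4  3  4  4  5  5  6
 b  7  6  5  5  4  3  4  4  5  5
 b  8  7  6  6  5  4  4  4  5  5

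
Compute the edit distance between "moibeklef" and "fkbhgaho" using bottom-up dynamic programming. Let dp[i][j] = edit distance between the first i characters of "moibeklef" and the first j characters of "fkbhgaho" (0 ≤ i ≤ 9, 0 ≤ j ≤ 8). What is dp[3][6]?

6

   ''  f  k  b  h  g  a  h  o
''  0  1  2  3  4  5  6  7  8
 m  1  1  2  3  4  5  6  7  8
 o  2  2  2  3  4  5  6  7  7
 i  3  3  3  3  4  5  6  7  8
 b  4  4  4  3  4  5  6  7  8
 e  5  5  5  4  4  5  6  7  8
 k  6  6  5  5  5  5  6  7  8
 l  7  7  6  6  6  6  6  7  8
 e  8  8  7  7  7  7  7  7  8
 f  9  8  8  8  8  8  8  8  8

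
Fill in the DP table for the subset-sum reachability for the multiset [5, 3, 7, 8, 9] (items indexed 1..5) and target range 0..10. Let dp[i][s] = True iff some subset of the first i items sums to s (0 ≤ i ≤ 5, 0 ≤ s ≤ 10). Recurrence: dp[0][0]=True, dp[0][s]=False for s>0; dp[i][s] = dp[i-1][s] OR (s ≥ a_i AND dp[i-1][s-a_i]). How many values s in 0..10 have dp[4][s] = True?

i\s   0   1   2   3   4   5   6   7   8   9  10
  0   T   F   F   F   F   F   F   F   F   F   F
  1   T   F   F   F   F   T   F   F   F   F   F
  2   T   F   F   T   F   T   F   F   T   F   F
  3   T   F   F   T   F   T   F   T   T   F   T
  4   T   F   F   T   F   T   F   T   T   F   T
  5   T   F   F   T   F   T   F   T   T   T   T

6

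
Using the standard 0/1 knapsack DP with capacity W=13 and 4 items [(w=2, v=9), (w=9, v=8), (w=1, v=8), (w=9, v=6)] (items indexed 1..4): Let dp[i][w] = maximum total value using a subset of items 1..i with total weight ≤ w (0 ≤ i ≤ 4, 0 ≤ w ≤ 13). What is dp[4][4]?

17

i\w   0   1   2   3   4   5   6   7   8   9  10  11  12  13
  0   0   0   0   0   0   0   0   0   0   0   0   0   0   0
  1   0   0   9   9   9   9   9   9   9   9   9   9   9   9
  2   0   0   9   9   9   9   9   9   9   9   9  17  17  17
  3   0   8   9  17  17  17  17  17  17  17  17  17  25  25
  4   0   8   9  17  17  17  17  17  17  17  17  17  25  25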